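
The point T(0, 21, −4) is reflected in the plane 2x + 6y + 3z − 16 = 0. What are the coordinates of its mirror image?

With n = (2, 6, 3), the signed offset is (n·T − 16)/|n|² = 98/49 = 2.
T' = T − 2t·n = (0, 21, −4) − 4·(2, 6, 3) = (−8, −3, −16).

(-8, -3, -16)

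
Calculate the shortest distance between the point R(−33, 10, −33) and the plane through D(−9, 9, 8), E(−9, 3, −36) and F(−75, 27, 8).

DE = (0, −6, −44) and DF = (−66, 18, 0), so a normal is n = DE × DF = (792, 2904, −396).
d = |792·(-33) + 2904·10 + (-396)·(-33) − 15840| / √(627264 + 8433216 + 156816) = |132| / 3036 = 1/23.

1/23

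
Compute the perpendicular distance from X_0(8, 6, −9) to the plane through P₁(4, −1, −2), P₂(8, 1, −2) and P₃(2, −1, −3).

4/3

P₁P₂ = (4, 2, 0) and P₁P₃ = (−2, 0, −1), so a normal is n = P₁P₂ × P₁P₃ = (−2, 4, 4).
d = |(-2)·8 + 4·6 + 4·(-9) − (-20)| / √(4 + 16 + 16) = |-8| / 6 = 4/3.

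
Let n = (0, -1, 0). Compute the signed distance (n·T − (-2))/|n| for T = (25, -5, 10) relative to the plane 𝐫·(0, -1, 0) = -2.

n·T − (-2) = 7.
|n| = 1, so the signed distance is 7/1 = 7.

7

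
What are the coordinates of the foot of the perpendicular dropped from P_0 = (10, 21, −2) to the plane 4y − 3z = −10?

(10, 5, 10)

The perpendicular from P_0 has direction n = (0, 4, −3): r = (10, 21, −2) + λ(0, 4, −3).
Substitute into the plane: n·(P_0 + λn) = -10 gives 90 + 25λ = -10, so λ = -4.
Foot = (10, 21, −2) + (-4)·(0, 4, −3) = (10, 5, 10).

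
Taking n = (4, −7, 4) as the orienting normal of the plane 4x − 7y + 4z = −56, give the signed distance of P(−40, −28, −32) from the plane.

n·P − (-56) = -36.
|n| = 9, so the signed distance is -36/9 = -4.

-4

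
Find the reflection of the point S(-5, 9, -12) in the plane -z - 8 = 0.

n = (0, 0, -1), |n|² = 1, n·S − 8 = 4, so t = 4/1 = 4.
Foot F = S − 4·n = (-5, 9, -8); the reflection is 2F − S = (-5, 9, -4).

(-5, 9, -4)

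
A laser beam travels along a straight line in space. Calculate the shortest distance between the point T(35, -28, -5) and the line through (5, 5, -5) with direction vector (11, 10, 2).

Direction vector d = (11, 10, 2).
AP = (30, -33, 0); AP·d = 0, |AP|² = 1989, |d|² = 225.
distance² = |AP|² − (AP·d)²/|d|² = 1989 − 0/225 = 1989, so the distance is 3√221.

3√221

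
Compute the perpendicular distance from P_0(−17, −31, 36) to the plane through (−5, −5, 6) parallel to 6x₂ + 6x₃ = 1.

Parallel planes share the normal n = (0, 6, 6); since (−5, −5, 6) lies on the plane, its equation is 6x₂ + 6x₃ = 6.
d = |6·(-31) + 6·36 − 6| / √(0 + 36 + 36) = |24| / (6√2) = 2√2.

2√2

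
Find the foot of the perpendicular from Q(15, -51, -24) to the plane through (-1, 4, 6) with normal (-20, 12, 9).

(-25, -27, -6)

n = (-20, 12, 9), |n|² = 625, and n·Q − 122 = -1250.
t = -1250/625 = -2, so the foot is Q − t·n = (15, -51, -24) − (-2)·(-20, 12, 9) = (-25, -27, -6).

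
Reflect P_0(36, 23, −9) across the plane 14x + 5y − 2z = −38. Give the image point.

(-48, -7, 3)

n = (14, 5, −2), |n|² = 225, n·P_0 − (-38) = 675, so t = 675/225 = 3.
Foot F = P_0 − 3·n = (−6, 8, −3); the reflection is 2F − P_0 = (−48, −7, 3).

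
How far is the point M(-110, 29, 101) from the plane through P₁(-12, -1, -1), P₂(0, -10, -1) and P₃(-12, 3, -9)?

P₁P₂ = (12, -9, 0) and P₁P₃ = (0, 4, -8), so a normal is n = P₁P₂ × P₁P₃ = (72, 96, 48).
d = |72·(-110) + 96·29 + 48·101 − (-1008)| / √(5184 + 9216 + 2304) = |720| / (24√29) = 30/√29.

30√29/29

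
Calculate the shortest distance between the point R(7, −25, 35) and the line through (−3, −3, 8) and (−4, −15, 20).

√157

A direction vector is d = (−1, −12, 12).
AP = (10, −22, 27), and AP × d = (60, −147, −142).
|AP × d|² = 45373 and |d|² = 289, so the distance is √(45373/289) = √157.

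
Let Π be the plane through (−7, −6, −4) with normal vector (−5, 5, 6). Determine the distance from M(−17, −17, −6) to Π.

17√86/86

The plane has equation n·(r − (−7, −6, −4)) = 0, i.e. n·r = -19.
n = (−5, 5, 6); n·P − (-19) = -17; |n| = √86; distance = 17/√86.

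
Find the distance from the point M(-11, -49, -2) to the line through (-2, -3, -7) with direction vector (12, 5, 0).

Direction vector d = (12, 5, 0).
AP = (-9, -46, 5); AP·d = -338, |AP|² = 2222, |d|² = 169.
distance² = |AP|² − (AP·d)²/|d|² = 2222 − 114244/169 = 1546, so the distance is √1546.

√1546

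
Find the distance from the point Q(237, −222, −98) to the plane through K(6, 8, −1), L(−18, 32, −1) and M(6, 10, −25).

KL = (−24, 24, 0) and KM = (0, 2, −24), so a normal is n = KL × KM = (−576, −576, −48).
Then n·(237, −222, −98) − (−8016) = 4080.
|n| = √(331776 + 331776 + 2304) = 816, so the distance is |4080|/816 = 5.

5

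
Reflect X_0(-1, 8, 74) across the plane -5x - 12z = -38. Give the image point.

With n = (-5, 0, -12), the signed offset is (n·X_0 − (-38))/|n|² = -845/169 = -5.
X_0' = X_0 − 2t·n = (-1, 8, 74) − (-10)·(-5, 0, -12) = (-51, 8, -46).

(-51, 8, -46)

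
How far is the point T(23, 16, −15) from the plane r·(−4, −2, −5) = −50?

1/(3√5)

n = (−4, −2, −5); n·P − (-50) = 1; |n| = 3√5; distance = 1/(3√5) = √5/15.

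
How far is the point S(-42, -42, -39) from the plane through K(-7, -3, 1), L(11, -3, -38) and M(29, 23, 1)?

KL = (18, 0, -39) and KM = (36, 26, 0), so a normal is n = KL × KM = (1014, -1404, 468).
Then n·(-42, -42, -39) - (-2418) = 546.
|n| = √(1028196 + 1971216 + 219024) = 1794, so the distance is |546|/1794 = 7/23.

7/23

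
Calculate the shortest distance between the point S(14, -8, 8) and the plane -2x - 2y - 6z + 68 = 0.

4√11/11

Normal vector n = (-2, -2, -6), and n·(14, -8, 8) - (-68) = 8.
|n| = √(4 + 4 + 36) = 2√11, so the distance is |8|/(2√11) = 4√11/11.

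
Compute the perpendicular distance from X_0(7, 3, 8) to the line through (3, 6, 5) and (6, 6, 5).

A direction vector is d = (3, 0, 0).
AP = (4, -3, 3); AP·d = 12, |AP|² = 34, |d|² = 9.
distance² = |AP|² − (AP·d)²/|d|² = 34 − 144/9 = 18, so the distance is 3√2.

3√2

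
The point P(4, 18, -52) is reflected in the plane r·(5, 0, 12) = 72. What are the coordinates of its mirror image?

With n = (5, 0, 12), the signed offset is (n·P − 72)/|n|² = -676/169 = -4.
P' = P − 2t·n = (4, 18, -52) − (-8)·(5, 0, 12) = (44, 18, 44).

(44, 18, 44)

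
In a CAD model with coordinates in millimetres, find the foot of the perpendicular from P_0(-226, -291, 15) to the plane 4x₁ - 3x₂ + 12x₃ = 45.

(-2970/13, -3759/13, 99/13)

n = (4, -3, 12), |n|² = 169, and n·P_0 − 45 = 104.
t = 104/169 = 8/13, so the foot is P_0 − t·n = (-226, -291, 15) − (8/13)·(4, -3, 12) = (-2970/13, -3759/13, 99/13).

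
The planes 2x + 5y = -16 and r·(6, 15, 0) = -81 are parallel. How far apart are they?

11/√29

Divide the second equation by 3 to match normals: 2x + 5y = -27.
Both planes have normal n = (2, 5, 0), |n| = √29. Any point on the first plane is at distance |(-27) − (-16)|/|n| = 11/√29 = 11√29/29 from the second.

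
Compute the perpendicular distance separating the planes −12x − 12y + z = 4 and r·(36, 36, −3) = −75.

Divide the second equation by -3 to match normals: −12x − 12y + z = 25.
Both planes have normal n = (−12, −12, 1), |n| = 17. Any point on the first plane is at distance |25 − 4|/|n| = 21/17 from the second.

21/17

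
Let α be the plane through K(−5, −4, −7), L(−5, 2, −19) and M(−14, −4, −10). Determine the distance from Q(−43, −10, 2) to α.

KL = (0, 6, −12) and KM = (−9, 0, −3), so a normal is n = KL × KM = (−18, 108, 54).
Then n·(−43, −10, 2) − (−720) = 522.
|n| = √(324 + 11664 + 2916) = 18√46, so the distance is |522|/(18√46) = 29/√46.

29/√46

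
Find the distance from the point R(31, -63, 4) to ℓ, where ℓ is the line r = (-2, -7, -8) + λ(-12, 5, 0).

Direction vector d = (-12, 5, 0).
AP = (33, -56, 12); AP·d = -676, |AP|² = 4369, |d|² = 169.
distance² = |AP|² − (AP·d)²/|d|² = 4369 − 456976/169 = 1665, so the distance is 3√185.

3√185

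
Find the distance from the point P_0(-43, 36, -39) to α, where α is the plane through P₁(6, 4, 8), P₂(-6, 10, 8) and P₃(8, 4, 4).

17/√21

P₁P₂ = (-12, 6, 0) and P₁P₃ = (2, 0, -4), so a normal is n = P₁P₂ × P₁P₃ = (-24, -48, -12).
Then n·(-43, 36, -39) - (-432) = 204.
|n| = √(576 + 2304 + 144) = 12√21, so the distance is |204|/(12√21) = 17√21/21.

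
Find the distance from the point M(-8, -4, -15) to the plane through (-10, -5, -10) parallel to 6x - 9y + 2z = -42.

7/11

Parallel planes share the normal n = (6, -9, 2); since (-10, -5, -10) lies on the plane, its equation is 6x - 9y + 2z = -35.
n = (6, -9, 2); n·P − (-35) = -7; |n| = 11; distance = 7/11.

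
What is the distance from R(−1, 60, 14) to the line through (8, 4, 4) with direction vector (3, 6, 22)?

Direction vector d = (3, 6, 22).
AP = (−9, 56, 10), and AP × d = (1172, 228, −222).
|AP × d|² = 1474852 and |d|² = 529, so the distance is √(1474852/529) = √2788 = 2√697.

2√697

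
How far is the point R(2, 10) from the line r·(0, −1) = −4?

6

The normal to the line is n = (0, −1) with |n| = 1.
|n·R − (-4)| = |-10 − (-4)| = 6, so the distance is 6/1 = 6.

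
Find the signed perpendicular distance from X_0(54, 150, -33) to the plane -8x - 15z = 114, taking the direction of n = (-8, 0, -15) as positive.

-3

n·X_0 − 114 = -51.
|n| = 17, so the signed distance is -51/17 = -3.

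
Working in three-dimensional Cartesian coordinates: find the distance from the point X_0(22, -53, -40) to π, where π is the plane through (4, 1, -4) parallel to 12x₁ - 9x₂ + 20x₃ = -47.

Parallel planes share the normal n = (12, -9, 20); since (4, 1, -4) lies on the plane, its equation is 12x₁ - 9x₂ + 20x₃ = -41.
Then n·(22, -53, -40) - (-41) = -18.
|n| = √(144 + 81 + 400) = 25, so the distance is |-18|/25 = 18/25.

18/25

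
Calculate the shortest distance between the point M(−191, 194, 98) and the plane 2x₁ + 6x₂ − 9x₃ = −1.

9

n = (2, 6, −9); n·P − (-1) = -99; |n| = 11; distance = 99/11 = 9.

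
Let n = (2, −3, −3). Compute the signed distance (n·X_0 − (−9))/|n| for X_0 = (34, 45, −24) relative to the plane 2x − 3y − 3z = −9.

7√22/11

n·X_0 − (-9) = 14.
|n| = √22, so the signed distance is 7√22/11.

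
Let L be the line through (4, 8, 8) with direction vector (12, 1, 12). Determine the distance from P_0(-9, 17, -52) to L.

√1249

Direction vector d = (12, 1, 12).
AP = (-13, 9, -60), and AP × d = (168, -564, -121).
|AP × d|² = 360961 and |d|² = 289, so the distance is √(360961/289) = √1249.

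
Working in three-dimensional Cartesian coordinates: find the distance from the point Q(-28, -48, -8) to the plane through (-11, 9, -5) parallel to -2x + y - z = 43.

Parallel planes share the normal n = (-2, 1, -1); since (-11, 9, -5) lies on the plane, its equation is -2x + y - z = 36.
d = |(-2)·(-28) + 1·(-48) + (-1)·(-8) − 36| / √(4 + 1 + 1) = |-20| / √6 = 10√6/3.

20/√6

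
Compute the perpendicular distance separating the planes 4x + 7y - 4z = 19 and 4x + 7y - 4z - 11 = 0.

8/9

Both planes have normal n = (4, 7, -4), |n| = 9. Any point on the first plane is at distance |11 − 19|/|n| = 8/9 from the second.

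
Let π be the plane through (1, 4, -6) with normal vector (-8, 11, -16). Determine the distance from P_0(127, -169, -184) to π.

3

The plane has equation n·(r − (1, 4, -6)) = 0, i.e. n·r = 132.
n = (-8, 11, -16); n·P − 132 = -63; |n| = 21; distance = 63/21 = 3.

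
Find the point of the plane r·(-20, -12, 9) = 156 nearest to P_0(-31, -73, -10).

n = (-20, -12, 9), |n|² = 625, and n·P_0 − 156 = 1250.
t = 1250/625 = 2, so the foot is P_0 − t·n = (-31, -73, -10) − 2·(-20, -12, 9) = (9, -49, -28).

(9, -49, -28)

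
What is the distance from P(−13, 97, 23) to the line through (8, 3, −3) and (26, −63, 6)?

√1489

A direction vector is d = (18, −66, 9).
AP = (−21, 94, 26); AP·d = -6348, |AP|² = 9953, |d|² = 4761.
distance² = |AP|² − (AP·d)²/|d|² = 9953 − 40297104/4761 = 1489, so the distance is √1489.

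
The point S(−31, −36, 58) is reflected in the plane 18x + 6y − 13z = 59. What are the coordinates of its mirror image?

n = (18, 6, −13), |n|² = 529, n·S − 59 = -1587, so t = -1587/529 = -3.
Foot F = S − (-3)·n = (23, −18, 19); the reflection is 2F − S = (77, 0, −20).

(77, 0, -20)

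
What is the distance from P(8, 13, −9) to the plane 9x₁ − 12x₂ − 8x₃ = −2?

Normal vector n = (9, −12, −8), and n·(8, 13, −9) − (−2) = −10.
|n| = √(81 + 144 + 64) = 17, so the distance is |-10|/17 = 10/17.

10/17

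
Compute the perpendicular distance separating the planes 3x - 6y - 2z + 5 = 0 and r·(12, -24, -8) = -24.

1/7

Divide the second equation by 4 to match normals: 3x - 6y - 2z = -6.
Both planes have normal n = (3, -6, -2), |n| = 7. Any point on the first plane is at distance |(-6) − (-5)|/|n| = 1/7 from the second.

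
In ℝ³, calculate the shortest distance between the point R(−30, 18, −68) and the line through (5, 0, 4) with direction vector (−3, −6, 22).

Direction vector d = (−3, −6, 22).
AP = (−35, 18, −72), and AP × d = (−36, 986, 264).
|AP × d|² = 1043188 and |d|² = 529, so the distance is √(1043188/529) = √1972 = 2√493.

2√493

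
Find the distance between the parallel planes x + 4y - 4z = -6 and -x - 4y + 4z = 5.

Divide the second equation by -1 to match normals: x + 4y - 4z = -5.
With common normal n = (1, 4, -4) (|n| = √33), the distance is |(-6) − (-5)|/|n| = 1/√33.

1/√33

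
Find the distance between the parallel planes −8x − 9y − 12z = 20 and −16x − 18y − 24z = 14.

Divide the second equation by 2 to match normals: −8x − 9y − 12z = 7.
With common normal n = (−8, −9, −12) (|n| = 17), the distance is |20 − 7|/|n| = 13/17.

13/17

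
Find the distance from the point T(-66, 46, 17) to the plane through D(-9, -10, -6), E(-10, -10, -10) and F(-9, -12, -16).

DE = (-1, 0, -4) and DF = (0, -2, -10), so a normal is n = DE × DF = (-8, -10, 2).
d = |(-8)·(-66) + (-10)·46 + 2·17 − 160| / √(64 + 100 + 4) = |-58| / (2√42) = 29√42/42.

29√42/42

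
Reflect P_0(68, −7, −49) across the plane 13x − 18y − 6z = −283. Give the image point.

n = (13, −18, −6), |n|² = 529, n·P_0 − (-283) = 1587, so t = 1587/529 = 3.
Foot F = P_0 − 3·n = (29, 47, −31); the reflection is 2F − P_0 = (−10, 101, −13).

(-10, 101, -13)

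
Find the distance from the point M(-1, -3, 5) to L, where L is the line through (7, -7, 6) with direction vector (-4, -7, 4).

9

Direction vector d = (-4, -7, 4).
AP = (-8, 4, -1); AP·d = 0, |AP|² = 81, |d|² = 81.
distance² = |AP|² − (AP·d)²/|d|² = 81 − 0/81 = 81, so the distance is 9.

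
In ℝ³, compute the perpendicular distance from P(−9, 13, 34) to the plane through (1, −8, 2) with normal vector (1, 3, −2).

11/√14

The plane has equation n·(r − (1, −8, 2)) = 0, i.e. n·r = -27.
Then n·(−9, 13, 34) − (−27) = −11.
|n| = √(1 + 9 + 4) = √14, so the distance is |-11|/√14 = 11√14/14.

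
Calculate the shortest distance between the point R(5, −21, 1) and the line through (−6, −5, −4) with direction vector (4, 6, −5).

Direction vector d = (4, 6, −5).
AP = (11, −16, 5), and AP × d = (50, 75, 130).
|AP × d|² = 25025 and |d|² = 77, so the distance is √(25025/77) = √325 = 5√13.

5√13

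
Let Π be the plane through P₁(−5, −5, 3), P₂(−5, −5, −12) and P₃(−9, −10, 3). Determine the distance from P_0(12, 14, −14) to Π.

9√41/41

P₁P₂ = (0, 0, −15) and P₁P₃ = (−4, −5, 0), so a normal is n = P₁P₂ × P₁P₃ = (−75, 60, 0).
Then n·(12, 14, −14) − 75 = −135.
|n| = √(5625 + 3600 + 0) = 15√41, so the distance is |-135|/(15√41) = 9√41/41.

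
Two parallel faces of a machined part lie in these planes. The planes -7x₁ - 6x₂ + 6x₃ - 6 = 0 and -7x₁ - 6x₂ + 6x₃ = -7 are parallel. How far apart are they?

Both planes have normal n = (-7, -6, 6), |n| = 11. Any point on the first plane is at distance |(-7) − 6|/|n| = 13/11 from the second.

13/11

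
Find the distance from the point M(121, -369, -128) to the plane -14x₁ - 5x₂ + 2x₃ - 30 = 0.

9

Normal vector n = (-14, -5, 2), and n·(121, -369, -128) - 30 = -135.
|n| = √(196 + 25 + 4) = 15, so the distance is |-135|/15 = 9.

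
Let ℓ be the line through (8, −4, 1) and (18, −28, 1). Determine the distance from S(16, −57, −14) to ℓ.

A direction vector is d = (10, −24, 0).
AP = (8, −53, −15); AP·d = 1352, |AP|² = 3098, |d|² = 676.
distance² = |AP|² − (AP·d)²/|d|² = 3098 − 1827904/676 = 394, so the distance is √394.

√394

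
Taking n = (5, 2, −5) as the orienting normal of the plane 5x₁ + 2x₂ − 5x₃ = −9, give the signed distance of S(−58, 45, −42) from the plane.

19√6/18

n·S − (-9) = 19.
|n| = 3√6, so the signed distance is 19√6/18.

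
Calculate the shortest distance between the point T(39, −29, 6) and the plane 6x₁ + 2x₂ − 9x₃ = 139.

17/11

Normal vector n = (6, 2, −9), and n·(39, −29, 6) − 139 = −17.
|n| = √(36 + 4 + 81) = 11, so the distance is |-17|/11 = 17/11.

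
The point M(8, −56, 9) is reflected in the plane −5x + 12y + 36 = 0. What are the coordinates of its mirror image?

With n = (−5, 12, 0), the signed offset is (n·M − (-36))/|n|² = -676/169 = -4.
M' = M − 2t·n = (8, −56, 9) − (-8)·(−5, 12, 0) = (−32, 40, 9).

(-32, 40, 9)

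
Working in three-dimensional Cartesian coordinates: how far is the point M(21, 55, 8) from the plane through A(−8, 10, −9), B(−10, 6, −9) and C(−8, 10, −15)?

13√5/5

AB = (−2, −4, 0) and AC = (0, 0, −6), so a normal is n = AB × AC = (24, −12, 0).
Then n·(21, 55, 8) − (−312) = 156.
|n| = √(576 + 144 + 0) = 12√5, so the distance is |156|/(12√5) = 13/√5.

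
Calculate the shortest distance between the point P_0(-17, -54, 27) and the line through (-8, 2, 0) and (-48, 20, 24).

A direction vector is d = (-40, 18, 24).
AP = (-9, -56, 27); AP·d = 0, |AP|² = 3946, |d|² = 2500.
distance² = |AP|² − (AP·d)²/|d|² = 3946 − 0/2500 = 3946, so the distance is √3946.

√3946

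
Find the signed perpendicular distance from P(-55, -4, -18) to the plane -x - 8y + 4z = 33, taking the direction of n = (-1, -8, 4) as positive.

-2

n·P − 33 = -18.
|n| = 9, so the signed distance is -18/9 = -2.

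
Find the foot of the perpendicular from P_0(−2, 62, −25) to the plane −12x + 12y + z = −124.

n = (−12, 12, 1), |n|² = 289, and n·P_0 − (-124) = 867.
t = 867/289 = 3, so the foot is P_0 − t·n = (−2, 62, −25) − 3·(−12, 12, 1) = (34, 26, −28).

(34, 26, -28)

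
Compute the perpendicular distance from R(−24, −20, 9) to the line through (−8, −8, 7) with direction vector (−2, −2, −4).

Direction vector d = (−2, −2, −4).
AP = (−16, −12, 2); AP·d = 48, |AP|² = 404, |d|² = 24.
distance² = |AP|² − (AP·d)²/|d|² = 404 − 2304/24 = 308, so the distance is 2√77.

2√77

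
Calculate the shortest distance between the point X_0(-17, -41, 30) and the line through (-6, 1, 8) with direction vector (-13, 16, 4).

2√482

Direction vector d = (-13, 16, 4).
AP = (-11, -42, 22), and AP × d = (-520, -242, -722).
|AP × d|² = 850248 and |d|² = 441, so the distance is √(850248/441) = √1928 = 2√482.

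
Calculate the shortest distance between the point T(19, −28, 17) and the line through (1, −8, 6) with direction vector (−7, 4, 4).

Direction vector d = (−7, 4, 4).
AP = (18, −20, 11); AP·d = -162, |AP|² = 845, |d|² = 81.
distance² = |AP|² − (AP·d)²/|d|² = 845 − 26244/81 = 521, so the distance is √521.

√521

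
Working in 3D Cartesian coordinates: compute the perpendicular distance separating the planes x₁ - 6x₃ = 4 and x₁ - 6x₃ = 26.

22/√37

With common normal n = (1, 0, -6) (|n| = √37), the distance is |4 − 26|/|n| = 22/√37.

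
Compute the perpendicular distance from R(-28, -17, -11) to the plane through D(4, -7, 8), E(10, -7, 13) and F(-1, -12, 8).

DE = (6, 0, 5) and DF = (-5, -5, 0), so a normal is n = DE × DF = (25, -25, -30).
Then n·(-28, -17, -11) - 35 = 20.
|n| = √(625 + 625 + 900) = 5√86, so the distance is |20|/(5√86) = 4/√86.

2√86/43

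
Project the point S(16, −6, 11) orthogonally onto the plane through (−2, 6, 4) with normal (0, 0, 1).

(16, -6, 4)

n = (0, 0, 1), |n|² = 1, and n·S − 4 = 7.
t = 7/1 = 7, so the foot is S − t·n = (16, −6, 11) − 7·(0, 0, 1) = (16, −6, 4).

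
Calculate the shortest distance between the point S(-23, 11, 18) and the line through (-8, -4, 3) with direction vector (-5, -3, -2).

Direction vector d = (-5, -3, -2).
AP = (-15, 15, 15), and AP × d = (15, -105, 120).
|AP × d|² = 25650 and |d|² = 38, so the distance is √(25650/38) = √675 = 15√3.

15√3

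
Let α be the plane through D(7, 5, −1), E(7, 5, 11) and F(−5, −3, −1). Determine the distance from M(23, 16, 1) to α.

DE = (0, 0, 12) and DF = (−12, −8, 0), so a normal is n = DE × DF = (96, −144, 0).
d = |96·23 + (-144)·16 − (-48)| / √(9216 + 20736 + 0) = |-48| / (48√13) = 1/√13.

1/√13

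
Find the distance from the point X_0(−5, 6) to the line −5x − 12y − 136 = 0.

183/13

The normal to the line is n = (−5, −12) with |n| = 13.
|n·X_0 − 136| = |-47 − 136| = 183, so the distance is 183/13.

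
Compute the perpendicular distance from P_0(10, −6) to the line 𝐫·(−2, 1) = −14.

12√5/5

The normal to the line is n = (−2, 1) with |n| = √5.
|n·P_0 − (-14)| = |-26 − (-14)| = 12, so the distance is 12/√5.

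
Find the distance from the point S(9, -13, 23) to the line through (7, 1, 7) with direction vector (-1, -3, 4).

2√10

Direction vector d = (-1, -3, 4).
AP = (2, -14, 16); AP·d = 104, |AP|² = 456, |d|² = 26.
distance² = |AP|² − (AP·d)²/|d|² = 456 − 10816/26 = 40, so the distance is 2√10.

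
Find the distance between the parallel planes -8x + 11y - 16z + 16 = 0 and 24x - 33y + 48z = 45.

Divide the second equation by -3 to match normals: -8x + 11y - 16z = -15.
Both planes have normal n = (-8, 11, -16), |n| = 21. Any point on the first plane is at distance |(-15) − (-16)|/|n| = 1/21 from the second.

1/21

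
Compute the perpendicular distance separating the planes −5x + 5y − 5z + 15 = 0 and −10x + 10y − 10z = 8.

Divide the second equation by 2 to match normals: −5x + 5y − 5z = 4.
Both planes have normal n = (−5, 5, −5), |n| = 5√3. Any point on the first plane is at distance |4 − (-15)|/|n| = 19/(5√3) from the second.

19/(5√3)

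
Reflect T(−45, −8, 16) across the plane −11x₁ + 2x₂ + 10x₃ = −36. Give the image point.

(21, -20, -44)

With n = (−11, 2, 10), the signed offset is (n·T − (-36))/|n|² = 675/225 = 3.
T' = T − 2t·n = (−45, −8, 16) − 6·(−11, 2, 10) = (21, −20, −44).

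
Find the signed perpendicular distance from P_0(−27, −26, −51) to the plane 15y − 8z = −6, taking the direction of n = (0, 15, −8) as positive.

n·P_0 − (-6) = 24.
|n| = 17, so the signed distance is 24/17.

24/17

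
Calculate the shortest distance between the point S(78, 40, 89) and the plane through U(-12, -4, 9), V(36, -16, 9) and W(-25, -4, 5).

UV = (48, -12, 0) and UW = (-13, 0, -4), so a normal is n = UV × UW = (48, 192, -156).
d = |48·78 + 192·40 + (-156)·89 − (-2748)| / √(2304 + 36864 + 24336) = |288| / 252 = 8/7.

8/7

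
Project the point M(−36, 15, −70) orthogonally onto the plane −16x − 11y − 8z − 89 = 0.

(-4, 37, -54)

The perpendicular from M has direction n = (−16, −11, −8): r = (−36, 15, −70) + μ(−16, −11, −8).
Substitute into the plane: n·(M + μn) = 89 gives 971 + 441μ = 89, so μ = -2.
Foot = (−36, 15, −70) + (-2)·(−16, −11, −8) = (−4, 37, −54).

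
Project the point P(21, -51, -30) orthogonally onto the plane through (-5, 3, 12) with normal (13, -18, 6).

(-5, -15, -42)

The perpendicular from P has direction n = (13, -18, 6): r = (21, -51, -30) + t(13, -18, 6).
Substitute into the plane: n·(P + tn) = -47 gives 1011 + 529t = -47, so t = -2.
Foot = (21, -51, -30) + (-2)·(13, -18, 6) = (-5, -15, -42).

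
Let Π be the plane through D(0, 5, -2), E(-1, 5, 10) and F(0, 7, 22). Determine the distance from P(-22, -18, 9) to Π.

DE = (-1, 0, 12) and DF = (0, 2, 24), so a normal is n = DE × DF = (-24, 24, -2).
d = |(-24)·(-22) + 24·(-18) + (-2)·9 − 124| / √(576 + 576 + 4) = |-46| / 34 = 23/17.

23/17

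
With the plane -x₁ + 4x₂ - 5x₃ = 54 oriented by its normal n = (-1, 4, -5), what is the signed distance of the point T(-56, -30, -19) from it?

n·T − 54 = -23.
|n| = √42, so the signed distance is -23√42/42.

-23√42/42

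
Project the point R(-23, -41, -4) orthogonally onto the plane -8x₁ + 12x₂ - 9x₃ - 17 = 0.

(-31, -29, -13)

n = (-8, 12, -9), |n|² = 289, and n·R − 17 = -289.
t = -289/289 = -1, so the foot is R − t·n = (-23, -41, -4) − (-1)·(-8, 12, -9) = (-31, -29, -13).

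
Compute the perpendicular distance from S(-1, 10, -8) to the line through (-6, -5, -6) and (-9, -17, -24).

A direction vector is d = (-3, -12, -18).
AP = (5, 15, -2); AP·d = -159, |AP|² = 254, |d|² = 477.
distance² = |AP|² − (AP·d)²/|d|² = 254 − 25281/477 = 201, so the distance is √201.

√201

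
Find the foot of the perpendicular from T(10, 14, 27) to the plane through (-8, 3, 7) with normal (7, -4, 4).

The perpendicular from T has direction n = (7, -4, 4): r = (10, 14, 27) + μ(7, -4, 4).
Substitute into the plane: n·(T + μn) = -40 gives 122 + 81μ = -40, so μ = -2.
Foot = (10, 14, 27) + (-2)·(7, -4, 4) = (-4, 22, 19).

(-4, 22, 19)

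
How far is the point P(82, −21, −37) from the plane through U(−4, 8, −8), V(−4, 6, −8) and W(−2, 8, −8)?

29

UV = (0, −2, 0) and UW = (2, 0, 0), so a normal is n = UV × UW = (0, 0, 4).
n = (0, 0, 4); n·P − (-32) = -116; |n| = 4; distance = 116/4 = 29.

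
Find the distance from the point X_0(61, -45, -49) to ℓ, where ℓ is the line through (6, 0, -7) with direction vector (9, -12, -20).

Direction vector d = (9, -12, -20).
AP = (55, -45, -42), and AP × d = (396, 722, -255).
|AP × d|² = 743125 and |d|² = 625, so the distance is √(743125/625) = √1189.

√1189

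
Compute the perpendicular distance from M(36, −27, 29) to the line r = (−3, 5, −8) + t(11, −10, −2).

Direction vector d = (11, −10, −2).
AP = (39, −32, 37); AP·d = 675, |AP|² = 3914, |d|² = 225.
distance² = |AP|² − (AP·d)²/|d|² = 3914 − 455625/225 = 1889, so the distance is √1889.

√1889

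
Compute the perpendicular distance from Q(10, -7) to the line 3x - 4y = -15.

73/5

d = |3·10 + (-4)·(-7) − (-15)| / √(9 + 16) = |73|/5 = 73/5.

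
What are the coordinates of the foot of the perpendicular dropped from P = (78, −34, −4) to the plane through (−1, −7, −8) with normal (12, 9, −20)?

The perpendicular from P has direction n = (12, 9, −20): r = (78, −34, −4) + λ(12, 9, −20).
Substitute into the plane: n·(P + λn) = 85 gives 710 + 625λ = 85, so λ = -1.
Foot = (78, −34, −4) + (-1)·(12, 9, −20) = (66, −43, 16).

(66, -43, 16)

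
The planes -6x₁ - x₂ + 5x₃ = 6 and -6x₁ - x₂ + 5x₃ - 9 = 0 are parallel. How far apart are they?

3/√62

Both planes have normal n = (-6, -1, 5), |n| = √62. Any point on the first plane is at distance |9 − 6|/|n| = 3/√62 = 3√62/62 from the second.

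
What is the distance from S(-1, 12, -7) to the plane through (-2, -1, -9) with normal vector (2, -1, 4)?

3/√21

The plane has equation n·(r − (-2, -1, -9)) = 0, i.e. n·r = -39.
Then n·(-1, 12, -7) - (-39) = -3.
|n| = √(4 + 1 + 16) = √21, so the distance is |-3|/√21 = 3/√21.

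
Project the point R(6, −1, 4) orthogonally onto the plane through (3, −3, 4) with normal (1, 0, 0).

(3, -1, 4)

The perpendicular from R has direction n = (1, 0, 0): r = (6, −1, 4) + t(1, 0, 0).
Substitute into the plane: n·(R + tn) = 3 gives 6 + 1t = 3, so t = -3.
Foot = (6, −1, 4) + (-3)·(1, 0, 0) = (3, −1, 4).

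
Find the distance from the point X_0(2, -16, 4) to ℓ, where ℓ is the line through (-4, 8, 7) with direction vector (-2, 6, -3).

Direction vector d = (-2, 6, -3).
AP = (6, -24, -3); AP·d = -147, |AP|² = 621, |d|² = 49.
distance² = |AP|² − (AP·d)²/|d|² = 621 − 21609/49 = 180, so the distance is 6√5.

6√5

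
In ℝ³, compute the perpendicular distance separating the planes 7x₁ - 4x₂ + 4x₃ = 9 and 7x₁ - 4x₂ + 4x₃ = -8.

17/9

Both planes have normal n = (7, -4, 4), |n| = 9. Any point on the first plane is at distance |(-8) − 9|/|n| = 17/9 from the second.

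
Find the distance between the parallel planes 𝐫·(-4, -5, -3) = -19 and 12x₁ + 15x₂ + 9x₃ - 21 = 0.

Divide the second equation by -3 to match normals: -4x₁ - 5x₂ - 3x₃ = -7.
With common normal n = (-4, -5, -3) (|n| = 5√2), the distance is |(-19) − (-7)|/|n| = 12/(5√2) = 6√2/5.

6√2/5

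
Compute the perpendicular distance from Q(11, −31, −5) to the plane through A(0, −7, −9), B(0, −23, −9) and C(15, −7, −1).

28/17

AB = (0, −16, 0) and AC = (15, 0, 8), so a normal is n = AB × AC = (−128, 0, 240).
n = (−128, 0, 240); n·P − (-2160) = -448; |n| = 272; distance = 448/272 = 28/17.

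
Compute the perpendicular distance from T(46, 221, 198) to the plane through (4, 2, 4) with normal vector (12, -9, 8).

The plane has equation n·(r − (4, 2, 4)) = 0, i.e. n·r = 62.
Then n·(46, 221, 198) - 62 = 85.
|n| = √(144 + 81 + 64) = 17, so the distance is |85|/17 = 5.

5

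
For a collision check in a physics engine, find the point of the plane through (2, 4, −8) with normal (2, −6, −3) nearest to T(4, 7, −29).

n = (2, −6, −3), |n|² = 49, and n·T − 4 = 49.
t = 49/49 = 1, so the foot is T − t·n = (4, 7, −29) − 1·(2, −6, −3) = (2, 13, −26).

(2, 13, -26)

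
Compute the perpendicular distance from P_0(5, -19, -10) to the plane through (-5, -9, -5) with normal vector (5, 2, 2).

20/√33

The plane has equation n·(r − (-5, -9, -5)) = 0, i.e. n·r = -53.
d = |5·5 + 2·(-19) + 2·(-10) − (-53)| / √(25 + 4 + 4) = |20| / √33 = 20√33/33.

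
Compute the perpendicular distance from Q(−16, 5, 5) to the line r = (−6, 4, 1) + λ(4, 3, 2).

Direction vector d = (4, 3, 2).
AP = (−10, 1, 4); AP·d = -29, |AP|² = 117, |d|² = 29.
distance² = |AP|² − (AP·d)²/|d|² = 117 − 841/29 = 88, so the distance is 2√22.

2√22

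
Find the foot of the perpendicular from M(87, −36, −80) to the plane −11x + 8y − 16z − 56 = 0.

(1816/21, -748/21, -1696/21)

n = (−11, 8, −16), |n|² = 441, and n·M − 56 = -21.
t = -21/441 = -1/21, so the foot is M − t·n = (87, −36, −80) − (-1/21)·(−11, 8, −16) = (1816/21, −748/21, −1696/21).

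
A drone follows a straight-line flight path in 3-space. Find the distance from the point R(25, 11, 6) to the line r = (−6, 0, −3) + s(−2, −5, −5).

√677

Direction vector d = (−2, −5, −5).
AP = (31, 11, 9); AP·d = -162, |AP|² = 1163, |d|² = 54.
distance² = |AP|² − (AP·d)²/|d|² = 1163 − 26244/54 = 677, so the distance is √677.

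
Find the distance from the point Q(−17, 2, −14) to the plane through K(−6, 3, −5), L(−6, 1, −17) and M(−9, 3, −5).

KL = (0, −2, −12) and KM = (−3, 0, 0), so a normal is n = KL × KM = (0, 36, −6).
d = |36·2 + (-6)·(-14) − 138| / √(0 + 1296 + 36) = |18| / (6√37) = 3√37/37.

3√37/37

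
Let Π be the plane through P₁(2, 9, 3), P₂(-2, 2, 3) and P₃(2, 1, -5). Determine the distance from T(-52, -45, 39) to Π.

P₁P₂ = (-4, -7, 0) and P₁P₃ = (0, -8, -8), so a normal is n = P₁P₂ × P₁P₃ = (56, -32, 32).
Then n·(-52, -45, 39) - (-80) = -144.
|n| = √(3136 + 1024 + 1024) = 72, so the distance is |-144|/72 = 2.

2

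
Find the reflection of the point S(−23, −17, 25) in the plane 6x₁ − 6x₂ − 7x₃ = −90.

(-11, -29, 11)

With n = (6, −6, −7), the signed offset is (n·S − (-90))/|n|² = -121/121 = -1.
S' = S − 2t·n = (−23, −17, 25) − (-2)·(6, −6, −7) = (−11, −29, 11).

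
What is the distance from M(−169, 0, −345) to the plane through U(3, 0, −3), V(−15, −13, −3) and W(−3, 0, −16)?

8

UV = (−18, −13, 0) and UW = (−6, 0, −13), so a normal is n = UV × UW = (169, −234, −78).
Then n·(−169, 0, −345) − 741 = −2392.
|n| = √(28561 + 54756 + 6084) = 299, so the distance is |-2392|/299 = 8.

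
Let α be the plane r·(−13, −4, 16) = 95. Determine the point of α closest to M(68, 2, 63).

(1441/21, 46/21, 1307/21)

n = (−13, −4, 16), |n|² = 441, and n·M − 95 = 21.
t = 21/441 = 1/21, so the foot is M − t·n = (68, 2, 63) − (1/21)·(−13, −4, 16) = (1441/21, 46/21, 1307/21).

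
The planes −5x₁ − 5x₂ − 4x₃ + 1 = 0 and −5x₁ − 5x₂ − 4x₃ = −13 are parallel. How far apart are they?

12/√66

With common normal n = (−5, −5, −4) (|n| = √66), the distance is |(-1) − (-13)|/|n| = 12/√66 = 2√66/11.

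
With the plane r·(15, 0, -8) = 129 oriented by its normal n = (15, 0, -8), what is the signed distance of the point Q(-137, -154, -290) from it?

n·Q − 129 = 136.
|n| = 17, so the signed distance is 136/17 = 8.

8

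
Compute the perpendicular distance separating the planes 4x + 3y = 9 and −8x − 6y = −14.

Divide the second equation by -2 to match normals: 4x + 3y = 7.
Both planes have normal n = (4, 3, 0), |n| = 5. Any point on the first plane is at distance |7 − 9|/|n| = 2/5 from the second.

2/5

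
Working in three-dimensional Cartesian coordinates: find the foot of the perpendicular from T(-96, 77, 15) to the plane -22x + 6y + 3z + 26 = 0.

(14, 47, 0)

The perpendicular from T has direction n = (-22, 6, 3): r = (-96, 77, 15) + μ(-22, 6, 3).
Substitute into the plane: n·(T + μn) = -26 gives 2619 + 529μ = -26, so μ = -5.
Foot = (-96, 77, 15) + (-5)·(-22, 6, 3) = (14, 47, 0).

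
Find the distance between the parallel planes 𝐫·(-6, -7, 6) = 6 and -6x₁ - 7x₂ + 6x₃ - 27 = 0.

21/11

With common normal n = (-6, -7, 6) (|n| = 11), the distance is |6 − 27|/|n| = 21/11.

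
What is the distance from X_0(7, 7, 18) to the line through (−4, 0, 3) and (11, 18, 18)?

A direction vector is d = (15, 18, 15).
AP = (11, 7, 15), and AP × d = (−165, 60, 93).
|AP × d|² = 39474 and |d|² = 774, so the distance is √(39474/774) = √51.

√51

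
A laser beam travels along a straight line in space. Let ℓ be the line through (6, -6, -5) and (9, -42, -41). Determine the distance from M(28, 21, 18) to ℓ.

√586

A direction vector is d = (3, -36, -36).
AP = (22, 27, 23); AP·d = -1734, |AP|² = 1742, |d|² = 2601.
distance² = |AP|² − (AP·d)²/|d|² = 1742 − 3006756/2601 = 586, so the distance is √586.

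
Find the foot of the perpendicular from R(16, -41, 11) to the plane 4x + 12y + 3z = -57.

n = (4, 12, 3), |n|² = 169, and n·R − (-57) = -338.
t = -338/169 = -2, so the foot is R − t·n = (16, -41, 11) − (-2)·(4, 12, 3) = (24, -17, 17).

(24, -17, 17)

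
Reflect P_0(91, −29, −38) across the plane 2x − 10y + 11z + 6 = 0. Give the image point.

n = (2, −10, 11), |n|² = 225, n·P_0 − (-6) = 60, so t = 60/225 = 4/15.
Foot F = P_0 − (4/15)·n = (1357/15, −79/3, −614/15); the reflection is 2F − P_0 = (1349/15, −71/3, −658/15).

(1349/15, -71/3, -658/15)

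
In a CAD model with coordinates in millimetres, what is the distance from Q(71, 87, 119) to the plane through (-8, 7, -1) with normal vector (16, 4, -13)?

The plane has equation n·(r − (-8, 7, -1)) = 0, i.e. n·r = -87.
Then n·(71, 87, 119) - (-87) = 24.
|n| = √(256 + 16 + 169) = 21, so the distance is |24|/21 = 8/7.

8/7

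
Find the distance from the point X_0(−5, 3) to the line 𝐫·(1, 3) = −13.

The normal to the line is n = (1, 3) with |n| = √10.
|n·X_0 − (-13)| = |4 − (-13)| = 17, so the distance is 17/√10 = 17√10/10.

17√10/10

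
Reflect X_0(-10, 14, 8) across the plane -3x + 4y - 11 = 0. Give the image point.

(8, -10, 8)

With n = (-3, 4, 0), the signed offset is (n·X_0 − 11)/|n|² = 75/25 = 3.
X_0' = X_0 − 2t·n = (-10, 14, 8) − 6·(-3, 4, 0) = (8, -10, 8).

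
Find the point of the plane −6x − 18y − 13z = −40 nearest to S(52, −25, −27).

n = (−6, −18, −13), |n|² = 529, and n·S − (-40) = 529.
t = 529/529 = 1, so the foot is S − t·n = (52, −25, −27) − 1·(−6, −18, −13) = (58, −7, −14).

(58, -7, -14)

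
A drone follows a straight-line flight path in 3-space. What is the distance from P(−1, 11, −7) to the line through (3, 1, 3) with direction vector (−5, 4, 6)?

6√6

Direction vector d = (−5, 4, 6).
AP = (−4, 10, −10); AP·d = 0, |AP|² = 216, |d|² = 77.
distance² = |AP|² − (AP·d)²/|d|² = 216 − 0/77 = 216, so the distance is 6√6.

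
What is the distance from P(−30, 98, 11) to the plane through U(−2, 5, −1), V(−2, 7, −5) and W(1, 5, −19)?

UV = (0, 2, −4) and UW = (3, 0, −18), so a normal is n = UV × UW = (−36, −12, −6).
Then n·(−30, 98, 11) − 18 = −180.
|n| = √(1296 + 144 + 36) = 6√41, so the distance is |-180|/(6√41) = 30/√41.

30/√41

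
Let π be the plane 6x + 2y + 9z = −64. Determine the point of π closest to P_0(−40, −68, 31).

The perpendicular from P_0 has direction n = (6, 2, 9): r = (−40, −68, 31) + μ(6, 2, 9).
Substitute into the plane: n·(P_0 + μn) = -64 gives -97 + 121μ = -64, so μ = 3/11.
Foot = (−40, −68, 31) + (3/11)·(6, 2, 9) = (−422/11, −742/11, 368/11).

(-422/11, -742/11, 368/11)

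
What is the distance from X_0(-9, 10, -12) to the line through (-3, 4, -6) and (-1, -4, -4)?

6

A direction vector is d = (2, -8, 2).
AP = (-6, 6, -6), and AP × d = (-36, 0, 36).
|AP × d|² = 2592 and |d|² = 72, so the distance is √(2592/72) = √36 = 6.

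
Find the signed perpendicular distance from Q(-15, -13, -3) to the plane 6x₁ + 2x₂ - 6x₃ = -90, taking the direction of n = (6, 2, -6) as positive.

n·Q − (-90) = -8.
|n| = 2√19, so the signed distance is -4/√19.

-4/√19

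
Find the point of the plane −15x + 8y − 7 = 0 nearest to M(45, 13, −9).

(15, 29, -9)

The perpendicular from M has direction n = (−15, 8, 0): r = (45, 13, −9) + λ(−15, 8, 0).
Substitute into the plane: n·(M + λn) = 7 gives -571 + 289λ = 7, so λ = 2.
Foot = (45, 13, −9) + 2·(−15, 8, 0) = (15, 29, −9).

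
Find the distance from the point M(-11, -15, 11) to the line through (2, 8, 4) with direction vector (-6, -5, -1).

3√21

Direction vector d = (-6, -5, -1).
AP = (-13, -23, 7), and AP × d = (58, -55, -73).
|AP × d|² = 11718 and |d|² = 62, so the distance is √(11718/62) = √189 = 3√21.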